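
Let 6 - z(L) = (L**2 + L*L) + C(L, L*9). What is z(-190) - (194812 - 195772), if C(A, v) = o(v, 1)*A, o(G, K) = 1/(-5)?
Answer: -71272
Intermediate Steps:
o(G, K) = -1/5
C(A, v) = -A/5
z(L) = 6 - 2*L**2 + L/5 (z(L) = 6 - ((L**2 + L*L) - L/5) = 6 - ((L**2 + L**2) - L/5) = 6 - (2*L**2 - L/5) = 6 + (-2*L**2 + L/5) = 6 - 2*L**2 + L/5)
z(-190) - (194812 - 195772) = (6 - 2*(-190)**2 + (1/5)*(-190)) - (194812 - 195772) = (6 - 2*36100 - 38) - 1*(-960) = (6 - 72200 - 38) + 960 = -72232 + 960 = -71272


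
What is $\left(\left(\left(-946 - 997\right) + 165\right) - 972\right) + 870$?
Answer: $-1880$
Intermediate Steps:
$\left(\left(\left(-946 - 997\right) + 165\right) - 972\right) + 870 = \left(\left(-1943 + 165\right) - 972\right) + 870 = \left(-1778 - 972\right) + 870 = -2750 + 870 = -1880$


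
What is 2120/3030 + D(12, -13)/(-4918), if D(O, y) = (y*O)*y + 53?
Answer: 412073/1490154 ≈ 0.27653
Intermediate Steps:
D(O, y) = 53 + O*y² (D(O, y) = (O*y)*y + 53 = O*y² + 53 = 53 + O*y²)
2120/3030 + D(12, -13)/(-4918) = 2120/3030 + (53 + 12*(-13)²)/(-4918) = 2120*(1/3030) + (53 + 12*169)*(-1/4918) = 212/303 + (53 + 2028)*(-1/4918) = 212/303 + 2081*(-1/4918) = 212/303 - 2081/4918 = 412073/1490154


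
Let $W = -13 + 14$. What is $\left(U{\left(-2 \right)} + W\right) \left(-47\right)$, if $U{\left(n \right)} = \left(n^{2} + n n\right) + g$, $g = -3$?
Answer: $-282$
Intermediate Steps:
$W = 1$
$U{\left(n \right)} = -3 + 2 n^{2}$ ($U{\left(n \right)} = \left(n^{2} + n n\right) - 3 = \left(n^{2} + n^{2}\right) - 3 = 2 n^{2} - 3 = -3 + 2 n^{2}$)
$\left(U{\left(-2 \right)} + W\right) \left(-47\right) = \left(\left(-3 + 2 \left(-2\right)^{2}\right) + 1\right) \left(-47\right) = \left(\left(-3 + 2 \cdot 4\right) + 1\right) \left(-47\right) = \left(\left(-3 + 8\right) + 1\right) \left(-47\right) = \left(5 + 1\right) \left(-47\right) = 6 \left(-47\right) = -282$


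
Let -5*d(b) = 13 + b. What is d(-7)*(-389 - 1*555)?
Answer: 5664/5 ≈ 1132.8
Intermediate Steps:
d(b) = -13/5 - b/5 (d(b) = -(13 + b)/5 = -13/5 - b/5)
d(-7)*(-389 - 1*555) = (-13/5 - 1/5*(-7))*(-389 - 1*555) = (-13/5 + 7/5)*(-389 - 555) = -6/5*(-944) = 5664/5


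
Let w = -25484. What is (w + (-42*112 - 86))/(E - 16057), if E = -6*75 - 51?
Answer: 15137/8279 ≈ 1.8284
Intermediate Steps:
E = -501 (E = -450 - 51 = -501)
(w + (-42*112 - 86))/(E - 16057) = (-25484 + (-42*112 - 86))/(-501 - 16057) = (-25484 + (-4704 - 86))/(-16558) = (-25484 - 4790)*(-1/16558) = -30274*(-1/16558) = 15137/8279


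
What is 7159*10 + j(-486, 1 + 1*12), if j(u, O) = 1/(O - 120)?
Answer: 7660129/107 ≈ 71590.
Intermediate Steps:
j(u, O) = 1/(-120 + O)
7159*10 + j(-486, 1 + 1*12) = 7159*10 + 1/(-120 + (1 + 1*12)) = 71590 + 1/(-120 + (1 + 12)) = 71590 + 1/(-120 + 13) = 71590 + 1/(-107) = 71590 - 1/107 = 7660129/107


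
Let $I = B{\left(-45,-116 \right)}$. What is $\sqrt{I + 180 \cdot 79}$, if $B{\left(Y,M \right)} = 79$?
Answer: $\sqrt{14299} \approx 119.58$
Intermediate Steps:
$I = 79$
$\sqrt{I + 180 \cdot 79} = \sqrt{79 + 180 \cdot 79} = \sqrt{79 + 14220} = \sqrt{14299}$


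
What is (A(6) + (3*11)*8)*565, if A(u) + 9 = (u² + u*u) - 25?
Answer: 170630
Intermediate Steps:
A(u) = -34 + 2*u² (A(u) = -9 + ((u² + u*u) - 25) = -9 + ((u² + u²) - 25) = -9 + (2*u² - 25) = -9 + (-25 + 2*u²) = -34 + 2*u²)
(A(6) + (3*11)*8)*565 = ((-34 + 2*6²) + (3*11)*8)*565 = ((-34 + 2*36) + 33*8)*565 = ((-34 + 72) + 264)*565 = (38 + 264)*565 = 302*565 = 170630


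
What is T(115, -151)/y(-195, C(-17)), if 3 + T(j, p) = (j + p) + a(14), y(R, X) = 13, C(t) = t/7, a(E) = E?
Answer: -25/13 ≈ -1.9231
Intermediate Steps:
C(t) = t/7 (C(t) = t*(⅐) = t/7)
T(j, p) = 11 + j + p (T(j, p) = -3 + ((j + p) + 14) = -3 + (14 + j + p) = 11 + j + p)
T(115, -151)/y(-195, C(-17)) = (11 + 115 - 151)/13 = -25*1/13 = -25/13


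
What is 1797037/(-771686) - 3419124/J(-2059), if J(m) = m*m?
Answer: -10256994340861/3271548134966 ≈ -3.1352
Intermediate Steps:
J(m) = m²
1797037/(-771686) - 3419124/J(-2059) = 1797037/(-771686) - 3419124/((-2059)²) = 1797037*(-1/771686) - 3419124/4239481 = -1797037/771686 - 3419124*1/4239481 = -1797037/771686 - 3419124/4239481 = -10256994340861/3271548134966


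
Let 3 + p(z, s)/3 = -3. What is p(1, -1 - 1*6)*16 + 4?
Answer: -284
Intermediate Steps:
p(z, s) = -18 (p(z, s) = -9 + 3*(-3) = -9 - 9 = -18)
p(1, -1 - 1*6)*16 + 4 = -18*16 + 4 = -288 + 4 = -284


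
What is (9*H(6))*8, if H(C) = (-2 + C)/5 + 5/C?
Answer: 588/5 ≈ 117.60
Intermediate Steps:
H(C) = -⅖ + 5/C + C/5 (H(C) = (-2 + C)*(⅕) + 5/C = (-⅖ + C/5) + 5/C = -⅖ + 5/C + C/5)
(9*H(6))*8 = (9*((⅕)*(25 + 6*(-2 + 6))/6))*8 = (9*((⅕)*(⅙)*(25 + 6*4)))*8 = (9*((⅕)*(⅙)*(25 + 24)))*8 = (9*((⅕)*(⅙)*49))*8 = (9*(49/30))*8 = (147/10)*8 = 588/5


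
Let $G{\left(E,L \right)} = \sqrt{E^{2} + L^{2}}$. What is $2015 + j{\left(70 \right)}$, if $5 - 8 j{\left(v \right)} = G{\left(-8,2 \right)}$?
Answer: $\frac{16125}{8} - \frac{\sqrt{17}}{4} \approx 2014.6$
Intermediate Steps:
$j{\left(v \right)} = \frac{5}{8} - \frac{\sqrt{17}}{4}$ ($j{\left(v \right)} = \frac{5}{8} - \frac{\sqrt{\left(-8\right)^{2} + 2^{2}}}{8} = \frac{5}{8} - \frac{\sqrt{64 + 4}}{8} = \frac{5}{8} - \frac{\sqrt{68}}{8} = \frac{5}{8} - \frac{2 \sqrt{17}}{8} = \frac{5}{8} - \frac{\sqrt{17}}{4}$)
$2015 + j{\left(70 \right)} = 2015 + \left(\frac{5}{8} - \frac{\sqrt{17}}{4}\right) = \frac{16125}{8} - \frac{\sqrt{17}}{4}$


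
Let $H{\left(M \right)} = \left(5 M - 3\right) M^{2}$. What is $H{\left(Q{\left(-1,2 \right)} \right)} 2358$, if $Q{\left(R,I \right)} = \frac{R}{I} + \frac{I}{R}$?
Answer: $- \frac{913725}{4} \approx -2.2843 \cdot 10^{5}$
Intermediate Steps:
$Q{\left(R,I \right)} = \frac{I}{R} + \frac{R}{I}$
$H{\left(M \right)} = M^{2} \left(-3 + 5 M\right)$ ($H{\left(M \right)} = \left(-3 + 5 M\right) M^{2} = M^{2} \left(-3 + 5 M\right)$)
$H{\left(Q{\left(-1,2 \right)} \right)} 2358 = \left(\frac{2}{-1} - \frac{1}{2}\right)^{2} \left(-3 + 5 \left(\frac{2}{-1} - \frac{1}{2}\right)\right) 2358 = \left(2 \left(-1\right) - \frac{1}{2}\right)^{2} \left(-3 + 5 \left(2 \left(-1\right) - \frac{1}{2}\right)\right) 2358 = \left(-2 - \frac{1}{2}\right)^{2} \left(-3 + 5 \left(-2 - \frac{1}{2}\right)\right) 2358 = \left(- \frac{5}{2}\right)^{2} \left(-3 + 5 \left(- \frac{5}{2}\right)\right) 2358 = \frac{25 \left(-3 - \frac{25}{2}\right)}{4} \cdot 2358 = \frac{25}{4} \left(- \frac{31}{2}\right) 2358 = \left(- \frac{775}{8}\right) 2358 = - \frac{913725}{4}$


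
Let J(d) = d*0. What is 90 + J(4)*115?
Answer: 90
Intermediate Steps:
J(d) = 0
90 + J(4)*115 = 90 + 0*115 = 90 + 0 = 90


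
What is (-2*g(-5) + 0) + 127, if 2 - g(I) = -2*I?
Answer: 143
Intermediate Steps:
g(I) = 2 + 2*I (g(I) = 2 - (-2)*I = 2 + 2*I)
(-2*g(-5) + 0) + 127 = (-2*(2 + 2*(-5)) + 0) + 127 = (-2*(2 - 10) + 0) + 127 = (-2*(-8) + 0) + 127 = (16 + 0) + 127 = 16 + 127 = 143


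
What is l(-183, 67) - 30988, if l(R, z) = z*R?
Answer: -43249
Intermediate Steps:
l(R, z) = R*z
l(-183, 67) - 30988 = -183*67 - 30988 = -12261 - 30988 = -43249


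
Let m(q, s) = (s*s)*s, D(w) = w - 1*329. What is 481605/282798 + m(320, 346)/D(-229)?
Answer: -24102294983/324694 ≈ -74231.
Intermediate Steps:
D(w) = -329 + w (D(w) = w - 329 = -329 + w)
m(q, s) = s**3 (m(q, s) = s**2*s = s**3)
481605/282798 + m(320, 346)/D(-229) = 481605/282798 + 346**3/(-329 - 229) = 481605*(1/282798) + 41421736/(-558) = 160535/94266 + 41421736*(-1/558) = 160535/94266 - 20710868/279 = -24102294983/324694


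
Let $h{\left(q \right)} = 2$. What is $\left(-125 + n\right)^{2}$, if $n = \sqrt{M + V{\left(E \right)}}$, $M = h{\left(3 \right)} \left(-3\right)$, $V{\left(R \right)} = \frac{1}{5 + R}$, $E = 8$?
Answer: $\frac{\left(1625 - i \sqrt{1001}\right)^{2}}{169} \approx 15619.0 - 608.43 i$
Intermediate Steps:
$M = -6$ ($M = 2 \left(-3\right) = -6$)
$n = \frac{i \sqrt{1001}}{13}$ ($n = \sqrt{-6 + \frac{1}{5 + 8}} = \sqrt{-6 + \frac{1}{13}} = \sqrt{- \frac{77}{13}} = \frac{i \sqrt{1001}}{13} \approx 2.4337 i$)
$\left(-125 + n\right)^{2} = \left(-125 + \frac{i \sqrt{1001}}{13}\right)^{2}$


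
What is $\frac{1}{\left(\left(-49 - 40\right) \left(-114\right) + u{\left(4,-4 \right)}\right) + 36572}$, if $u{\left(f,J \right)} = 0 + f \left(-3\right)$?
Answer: $\frac{1}{46706} \approx 2.1411 \cdot 10^{-5}$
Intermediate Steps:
$u{\left(f,J \right)} = - 3 f$ ($u{\left(f,J \right)} = 0 - 3 f = - 3 f$)
$\frac{1}{\left(\left(-49 - 40\right) \left(-114\right) + u{\left(4,-4 \right)}\right) + 36572} = \frac{1}{\left(\left(-49 - 40\right) \left(-114\right) - 12\right) + 36572} = \frac{1}{\left(\left(-89\right) \left(-114\right) - 12\right) + 36572} = \frac{1}{\left(10146 - 12\right) + 36572} = \frac{1}{10134 + 36572} = \frac{1}{46706}$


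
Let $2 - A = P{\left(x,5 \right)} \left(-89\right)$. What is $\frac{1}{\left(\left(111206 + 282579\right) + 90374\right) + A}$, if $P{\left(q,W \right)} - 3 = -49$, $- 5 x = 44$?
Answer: $\frac{1}{480067} \approx 2.083 \cdot 10^{-6}$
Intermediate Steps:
$x = - \frac{44}{5}$ ($x = \left(- \frac{1}{5}\right) 44 = - \frac{44}{5} \approx -8.8$)
$P{\left(q,W \right)} = -46$ ($P{\left(q,W \right)} = 3 - 49 = -46$)
$A = -4092$ ($A = 2 - \left(-46\right) \left(-89\right) = 2 - 4094 = -4092$)
$\frac{1}{\left(\left(111206 + 282579\right) + 90374\right) + A} = \frac{1}{\left(\left(111206 + 282579\right) + 90374\right) - 4092} = \frac{1}{\left(393785 + 90374\right) - 4092} = \frac{1}{484159 - 4092} = \frac{1}{480067}$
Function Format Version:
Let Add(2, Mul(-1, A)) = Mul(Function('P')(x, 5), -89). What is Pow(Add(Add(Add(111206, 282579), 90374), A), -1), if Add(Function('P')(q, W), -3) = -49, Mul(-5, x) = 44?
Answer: Rational(1, 480067) ≈ 2.0830e-6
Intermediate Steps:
x = Rational(-44, 5) (x = Mul(Rational(-1, 5), 44) = Rational(-44, 5) ≈ -8.8000)
Function('P')(q, W) = -46 (Function('P')(q, W) = Add(3, -49) = -46)
A = -4092 (A = Add(2, Mul(-1, Mul(-46, -89))) = Add(2, Mul(-1, 4094)) = Add(2, -4094) = -4092)
Pow(Add(Add(Add(111206, 282579), 90374), A), -1) = Pow(Add(Add(Add(111206, 282579), 90374), -4092), -1) = Pow(Add(Add(393785, 90374), -4092), -1) = Pow(Add(484159, -4092), -1) = Pow(480067, -1) = Rational(1, 480067)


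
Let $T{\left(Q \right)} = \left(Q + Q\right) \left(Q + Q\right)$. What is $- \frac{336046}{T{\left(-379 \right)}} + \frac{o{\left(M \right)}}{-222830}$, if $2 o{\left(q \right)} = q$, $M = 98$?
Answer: $- \frac{9363660477}{16003762015} \approx -0.58509$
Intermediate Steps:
$o{\left(q \right)} = \frac{q}{2}$
$T{\left(Q \right)} = 4 Q^{2}$ ($T{\left(Q \right)} = 2 Q 2 Q = 4 Q^{2}$)
$- \frac{336046}{T{\left(-379 \right)}} + \frac{o{\left(M \right)}}{-222830} = - \frac{336046}{4 \left(-379\right)^{2}} + \frac{\frac{1}{2} \cdot 98}{-222830} = - \frac{336046}{4 \cdot 143641} + 49 \left(- \frac{1}{222830}\right) = - \frac{336046}{574564} - \frac{49}{222830} = \left(-336046\right) \frac{1}{574564} - \frac{49}{222830} = - \frac{168023}{287282} - \frac{49}{222830} = - \frac{9363660477}{16003762015}$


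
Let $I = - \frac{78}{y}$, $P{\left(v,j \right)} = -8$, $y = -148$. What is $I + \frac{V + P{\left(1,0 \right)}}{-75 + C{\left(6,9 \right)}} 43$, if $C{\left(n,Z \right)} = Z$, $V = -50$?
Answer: $\frac{93565}{2442} \approx 38.315$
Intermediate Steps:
$I = \frac{39}{74}$ ($I = - \frac{78}{-148} = \left(-78\right) \left(- \frac{1}{148}\right) = \frac{39}{74} \approx 0.52703$)
$I + \frac{V + P{\left(1,0 \right)}}{-75 + C{\left(6,9 \right)}} 43 = \frac{39}{74} + \frac{-50 - 8}{-75 + 9} \cdot 43 = \frac{39}{74} + - \frac{58}{-66} \cdot 43 = \frac{39}{74} + \left(-58\right) \left(- \frac{1}{66}\right) 43 = \frac{39}{74} + \frac{29}{33} \cdot 43 = \frac{39}{74} + \frac{1247}{33} = \frac{93565}{2442}$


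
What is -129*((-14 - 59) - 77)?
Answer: 19350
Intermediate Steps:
-129*((-14 - 59) - 77) = -129*(-73 - 77) = -129*(-150) = 19350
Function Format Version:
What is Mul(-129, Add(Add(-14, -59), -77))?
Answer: 19350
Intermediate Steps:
Mul(-129, Add(Add(-14, -59), -77)) = Mul(-129, Add(-73, -77)) = Mul(-129, -150) = 19350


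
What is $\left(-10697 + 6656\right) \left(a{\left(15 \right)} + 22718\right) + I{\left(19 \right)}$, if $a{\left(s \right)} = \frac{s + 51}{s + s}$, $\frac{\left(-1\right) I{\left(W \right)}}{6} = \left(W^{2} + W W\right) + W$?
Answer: $- \frac{459083871}{5} \approx -9.1817 \cdot 10^{7}$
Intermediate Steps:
$I{\left(W \right)} = - 12 W^{2} - 6 W$ ($I{\left(W \right)} = - 6 \left(\left(W^{2} + W W\right) + W\right) = - 6 \left(\left(W^{2} + W^{2}\right) + W\right) = - 6 \left(2 W^{2} + W\right) = - 6 \left(W + 2 W^{2}\right) = - 12 W^{2} - 6 W$)
$a{\left(s \right)} = \frac{51 + s}{2 s}$
$\left(-10697 + 6656\right) \left(a{\left(15 \right)} + 22718\right) + I{\left(19 \right)} = \left(-10697 + 6656\right) \left(\frac{51 + 15}{2 \cdot 15} + 22718\right) - 114 \left(1 + 2 \cdot 19\right) = - 4041 \left(\frac{1}{2} \cdot \frac{1}{15} \cdot 66 + 22718\right) - 114 \left(1 + 38\right) = - 4041 \left(\frac{11}{5} + 22718\right) - 114 \cdot 39 = \left(-4041\right) \frac{113601}{5} - 4446 = - \frac{459061641}{5} - 4446 = - \frac{459083871}{5}$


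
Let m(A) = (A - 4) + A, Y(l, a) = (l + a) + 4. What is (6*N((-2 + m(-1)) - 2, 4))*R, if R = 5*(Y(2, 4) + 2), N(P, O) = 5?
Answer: 1800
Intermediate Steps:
Y(l, a) = 4 + a + l (Y(l, a) = (a + l) + 4 = 4 + a + l)
m(A) = -4 + 2*A (m(A) = (-4 + A) + A = -4 + 2*A)
R = 60 (R = 5*((4 + 4 + 2) + 2) = 5*(10 + 2) = 5*12 = 60)
(6*N((-2 + m(-1)) - 2, 4))*R = (6*5)*60 = 30*60 = 1800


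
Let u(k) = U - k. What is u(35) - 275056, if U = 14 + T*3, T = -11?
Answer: -275110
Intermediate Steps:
U = -19 (U = 14 - 11*3 = 14 - 33 = -19)
u(k) = -19 - k
u(35) - 275056 = (-19 - 1*35) - 275056 = (-19 - 35) - 275056 = -54 - 275056 = -275110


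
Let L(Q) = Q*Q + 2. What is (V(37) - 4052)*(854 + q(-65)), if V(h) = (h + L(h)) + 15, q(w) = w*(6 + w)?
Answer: -12327381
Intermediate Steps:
L(Q) = 2 + Q² (L(Q) = Q² + 2 = 2 + Q²)
V(h) = 17 + h + h² (V(h) = (h + (2 + h²)) + 15 = (2 + h + h²) + 15 = 17 + h + h²)
(V(37) - 4052)*(854 + q(-65)) = ((17 + 37 + 37²) - 4052)*(854 - 65*(6 - 65)) = ((17 + 37 + 1369) - 4052)*(854 - 65*(-59)) = (1423 - 4052)*(854 + 3835) = -2629*4689 = -12327381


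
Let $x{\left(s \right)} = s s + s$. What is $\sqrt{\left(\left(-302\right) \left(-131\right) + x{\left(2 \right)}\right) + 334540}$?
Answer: $2 \sqrt{93527} \approx 611.64$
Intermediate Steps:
$x{\left(s \right)} = s + s^{2}$ ($x{\left(s \right)} = s^{2} + s = s + s^{2}$)
$\sqrt{\left(\left(-302\right) \left(-131\right) + x{\left(2 \right)}\right) + 334540} = \sqrt{\left(\left(-302\right) \left(-131\right) + 2 \left(1 + 2\right)\right) + 334540} = \sqrt{\left(39562 + 2 \cdot 3\right) + 334540} = \sqrt{\left(39562 + 6\right) + 334540} = \sqrt{39568 + 334540} = \sqrt{374108} = 2 \sqrt{93527}$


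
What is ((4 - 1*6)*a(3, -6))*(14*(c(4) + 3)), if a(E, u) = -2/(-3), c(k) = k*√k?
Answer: -616/3 ≈ -205.33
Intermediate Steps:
c(k) = k^(3/2)
a(E, u) = ⅔ (a(E, u) = -2*(-⅓) = ⅔)
((4 - 1*6)*a(3, -6))*(14*(c(4) + 3)) = ((4 - 1*6)*(⅔))*(14*(4^(3/2) + 3)) = ((4 - 6)*(⅔))*(14*(8 + 3)) = (-2*⅔)*(14*11) = -4/3*154 = -616/3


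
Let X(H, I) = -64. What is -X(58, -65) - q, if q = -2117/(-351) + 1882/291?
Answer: 1753465/34047 ≈ 51.501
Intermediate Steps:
q = 425543/34047 (q = -2117*(-1/351) + 1882*(1/291) = 2117/351 + 1882/291 = 425543/34047 ≈ 12.499)
-X(58, -65) - q = -1*(-64) - 1*425543/34047 = 64 - 425543/34047 = 1753465/34047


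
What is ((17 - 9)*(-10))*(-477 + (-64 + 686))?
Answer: -11600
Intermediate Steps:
((17 - 9)*(-10))*(-477 + (-64 + 686)) = (8*(-10))*(-477 + 622) = -80*145 = -11600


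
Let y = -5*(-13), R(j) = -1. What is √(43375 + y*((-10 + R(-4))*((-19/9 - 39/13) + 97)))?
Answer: I*√200930/3 ≈ 149.42*I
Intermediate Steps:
y = 65
√(43375 + y*((-10 + R(-4))*((-19/9 - 39/13) + 97))) = √(43375 + 65*((-10 - 1)*((-19/9 - 39/13) + 97))) = √(43375 + 65*(-11*((-19*⅑ - 39*1/13) + 97))) = √(43375 + 65*(-11*((-19/9 - 3) + 97))) = √(43375 + 65*(-11*(-46/9 + 97))) = √(43375 + 65*(-11*827/9)) = √(43375 + 65*(-9097/9)) = √(43375 - 591305/9) = √(-200930/9) = I*√200930/3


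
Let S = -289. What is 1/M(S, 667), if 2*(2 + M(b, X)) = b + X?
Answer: 1/187 ≈ 0.0053476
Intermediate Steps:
M(b, X) = -2 + X/2 + b/2 (M(b, X) = -2 + (b + X)/2 = -2 + (X + b)/2 = -2 + (X/2 + b/2) = -2 + X/2 + b/2)
1/M(S, 667) = 1/(-2 + (½)*667 + (½)*(-289)) = 1/(-2 + 667/2 - 289/2) = 1/187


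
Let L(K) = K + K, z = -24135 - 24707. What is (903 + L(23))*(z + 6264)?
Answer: -40406522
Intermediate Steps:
z = -48842
L(K) = 2*K
(903 + L(23))*(z + 6264) = (903 + 2*23)*(-48842 + 6264) = (903 + 46)*(-42578) = 949*(-42578) = -40406522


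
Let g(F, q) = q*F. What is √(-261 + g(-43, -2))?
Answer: 5*I*√7 ≈ 13.229*I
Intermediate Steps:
g(F, q) = F*q
√(-261 + g(-43, -2)) = √(-261 - 43*(-2)) = √(-261 + 86) = √(-175) = 5*I*√7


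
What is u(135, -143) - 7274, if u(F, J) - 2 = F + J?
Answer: -7280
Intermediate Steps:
u(F, J) = 2 + F + J (u(F, J) = 2 + (F + J) = 2 + F + J)
u(135, -143) - 7274 = (2 + 135 - 143) - 7274 = -6 - 7274 = -7280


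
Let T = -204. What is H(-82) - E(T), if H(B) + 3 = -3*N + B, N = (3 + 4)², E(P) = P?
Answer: -28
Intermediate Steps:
N = 49 (N = 7² = 49)
H(B) = -150 + B (H(B) = -3 + (-3*49 + B) = -3 + (-147 + B) = -150 + B)
H(-82) - E(T) = (-150 - 82) - 1*(-204) = -232 + 204 = -28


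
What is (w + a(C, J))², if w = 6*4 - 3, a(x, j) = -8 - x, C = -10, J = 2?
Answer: 529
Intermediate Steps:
w = 21 (w = 24 - 3 = 21)
(w + a(C, J))² = (21 + (-8 - 1*(-10)))² = (21 + (-8 + 10))² = (21 + 2)² = 23² = 529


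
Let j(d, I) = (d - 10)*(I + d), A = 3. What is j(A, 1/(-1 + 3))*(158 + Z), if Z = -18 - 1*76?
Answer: -1568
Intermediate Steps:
Z = -94 (Z = -18 - 76 = -94)
j(d, I) = (-10 + d)*(I + d)
j(A, 1/(-1 + 3))*(158 + Z) = (3**2 - 10/(-1 + 3) - 10*3 + 3/(-1 + 3))*(158 - 94) = (9 - 10/2 - 30 + 3/2)*64 = (9 - 10*1/2 - 30 + (1/2)*3)*64 = (9 - 5 - 30 + 3/2)*64 = -49/2*64 = -1568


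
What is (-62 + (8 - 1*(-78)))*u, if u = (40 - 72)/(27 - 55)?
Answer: 192/7 ≈ 27.429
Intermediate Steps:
u = 8/7 (u = -32/(-28) = -32*(-1/28) = 8/7 ≈ 1.1429)
(-62 + (8 - 1*(-78)))*u = (-62 + (8 - 1*(-78)))*(8/7) = (-62 + (8 + 78))*(8/7) = (-62 + 86)*(8/7) = 24*(8/7) = 192/7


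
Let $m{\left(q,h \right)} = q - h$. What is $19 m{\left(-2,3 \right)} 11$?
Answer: $-1045$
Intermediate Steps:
$19 m{\left(-2,3 \right)} 11 = 19 \left(-2 - 3\right) 11 = 19 \left(-5\right) 11 = \left(-95\right) 11 = -1045$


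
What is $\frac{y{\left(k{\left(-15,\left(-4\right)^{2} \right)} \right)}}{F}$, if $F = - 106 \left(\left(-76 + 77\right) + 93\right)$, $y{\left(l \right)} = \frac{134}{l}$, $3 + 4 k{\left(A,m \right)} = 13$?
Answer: $- \frac{67}{12455} \approx -0.0053794$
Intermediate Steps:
$k{\left(A,m \right)} = \frac{5}{2}$ ($k{\left(A,m \right)} = - \frac{3}{4} + \frac{1}{4} \cdot 13 = - \frac{3}{4} + \frac{13}{4} = \frac{5}{2}$)
$F = -9964$ ($F = - 106 \left(1 + 93\right) = \left(-106\right) 94 = -9964$)
$\frac{y{\left(k{\left(-15,\left(-4\right)^{2} \right)} \right)}}{F} = \frac{134 \frac{1}{\frac{5}{2}}}{-9964} = 134 \cdot \frac{2}{5} \left(- \frac{1}{9964}\right) = \frac{268}{5} \left(- \frac{1}{9964}\right) = - \frac{67}{12455}$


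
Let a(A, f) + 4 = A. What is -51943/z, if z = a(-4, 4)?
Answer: 51943/8 ≈ 6492.9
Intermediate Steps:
a(A, f) = -4 + A
z = -8 (z = -4 - 4 = -8)
-51943/z = -51943/(-8) = -51943*(-1)/8 = -409*(-127/8) = 51943/8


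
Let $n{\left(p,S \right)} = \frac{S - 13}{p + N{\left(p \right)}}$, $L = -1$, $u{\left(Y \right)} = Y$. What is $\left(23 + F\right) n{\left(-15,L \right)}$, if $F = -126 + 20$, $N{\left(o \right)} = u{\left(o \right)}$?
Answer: $- \frac{581}{15} \approx -38.733$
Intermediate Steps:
$N{\left(o \right)} = o$
$n{\left(p,S \right)} = \frac{-13 + S}{2 p}$ ($n{\left(p,S \right)} = \frac{S - 13}{p + p} = \frac{-13 + S}{2 p}$)
$F = -106$
$\left(23 + F\right) n{\left(-15,L \right)} = \left(23 - 106\right) \frac{-13 - 1}{2 \left(-15\right)} = - 83 \cdot \frac{1}{2} \left(- \frac{1}{15}\right) \left(-14\right) = \left(-83\right) \frac{7}{15} = - \frac{581}{15}$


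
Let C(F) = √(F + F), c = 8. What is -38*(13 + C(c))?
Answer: -646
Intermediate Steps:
C(F) = √2*√F (C(F) = √(2*F) = √2*√F)
-38*(13 + C(c)) = -38*(13 + √2*√8) = -38*(13 + √2*(2*√2)) = -38*(13 + 4) = -38*17 = -646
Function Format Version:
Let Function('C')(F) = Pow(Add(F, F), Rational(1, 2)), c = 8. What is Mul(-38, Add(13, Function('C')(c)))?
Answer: -646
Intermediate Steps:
Function('C')(F) = Mul(Pow(2, Rational(1, 2)), Pow(F, Rational(1, 2))) (Function('C')(F) = Pow(Mul(2, F), Rational(1, 2)) = Mul(Pow(2, Rational(1, 2)), Pow(F, Rational(1, 2))))
Mul(-38, Add(13, Function('C')(c))) = Mul(-38, Add(13, Mul(Pow(2, Rational(1, 2)), Pow(8, Rational(1, 2))))) = Mul(-38, Add(13, Mul(Pow(2, Rational(1, 2)), Mul(2, Pow(2, Rational(1, 2)))))) = Mul(-38, Add(13, 4)) = Mul(-38, 17) = -646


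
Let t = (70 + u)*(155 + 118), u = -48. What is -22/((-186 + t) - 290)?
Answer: -11/2765 ≈ -0.0039783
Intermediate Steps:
t = 6006 (t = (70 - 48)*(155 + 118) = 22*273 = 6006)
-22/((-186 + t) - 290) = -22/((-186 + 6006) - 290) = -22/(5820 - 290) = -22/5530 = -22*1/5530 = -11/2765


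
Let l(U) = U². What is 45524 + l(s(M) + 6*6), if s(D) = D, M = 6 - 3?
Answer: 47045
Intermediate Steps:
M = 3
45524 + l(s(M) + 6*6) = 45524 + (3 + 6*6)² = 45524 + (3 + 36)² = 45524 + 39² = 45524 + 1521 = 47045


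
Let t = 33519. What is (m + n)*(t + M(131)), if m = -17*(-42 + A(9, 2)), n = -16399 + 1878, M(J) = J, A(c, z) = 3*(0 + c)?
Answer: -480050900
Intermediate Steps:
A(c, z) = 3*c
n = -14521
m = 255 (m = -17*(-42 + 3*9) = -17*(-42 + 27) = -17*(-15) = 255)
(m + n)*(t + M(131)) = (255 - 14521)*(33519 + 131) = -14266*33650 = -480050900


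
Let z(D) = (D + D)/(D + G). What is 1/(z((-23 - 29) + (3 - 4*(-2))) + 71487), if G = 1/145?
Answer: 2972/212465309 ≈ 1.3988e-5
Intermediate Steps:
G = 1/145 ≈ 0.0068966
z(D) = 2*D/(1/145 + D) (z(D) = (D + D)/(D + 1/145) = (2*D)/(1/145 + D) = 2*D/(1/145 + D))
1/(z((-23 - 29) + (3 - 4*(-2))) + 71487) = 1/(290*((-23 - 29) + (3 - 4*(-2)))/(1 + 145*((-23 - 29) + (3 - 4*(-2)))) + 71487) = 1/(290*(-52 + (3 + 8))/(1 + 145*(-52 + (3 + 8))) + 71487) = 1/(290*(-52 + 11)/(1 + 145*(-52 + 11)) + 71487) = 1/(290*(-41)/(1 + 145*(-41)) + 71487) = 1/(290*(-41)/(1 - 5945) + 71487) = 1/(290*(-41)/(-5944) + 71487) = 1/(290*(-41)*(-1/5944) + 71487) = 1/(5945/2972 + 71487) = 1/(212465309/2972) = 2972/212465309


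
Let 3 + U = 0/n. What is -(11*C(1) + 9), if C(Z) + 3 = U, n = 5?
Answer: 57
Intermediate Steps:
U = -3 (U = -3 + 0/5 = -3 + 0*(⅕) = -3 + 0 = -3)
C(Z) = -6 (C(Z) = -3 - 3 = -6)
-(11*C(1) + 9) = -(11*(-6) + 9) = -(-66 + 9) = -1*(-57) = 57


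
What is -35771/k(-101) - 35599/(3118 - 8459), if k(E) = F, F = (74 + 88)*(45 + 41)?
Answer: 304912357/74410812 ≈ 4.0977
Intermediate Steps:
F = 13932 (F = 162*86 = 13932)
k(E) = 13932
-35771/k(-101) - 35599/(3118 - 8459) = -35771/13932 - 35599/(3118 - 8459) = -35771*1/13932 - 35599/(-5341) = -35771/13932 - 35599*(-1/5341) = -35771/13932 + 35599/5341 = 304912357/74410812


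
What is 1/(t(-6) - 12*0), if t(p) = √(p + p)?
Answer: -I*√3/6 ≈ -0.28868*I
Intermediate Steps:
t(p) = √2*√p (t(p) = √(2*p) = √2*√p)
1/(t(-6) - 12*0) = 1/(√2*√(-6) - 12*0) = 1/(√2*(I*√6) + 0) = 1/(2*I*√3 + 0) = 1/(2*I*√3) = -I*√3/6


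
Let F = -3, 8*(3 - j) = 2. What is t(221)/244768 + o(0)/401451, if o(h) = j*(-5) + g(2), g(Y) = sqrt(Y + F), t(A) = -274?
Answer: -56681567/49131179184 + I/401451 ≈ -0.0011537 + 2.491e-6*I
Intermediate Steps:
j = 11/4 (j = 3 - 1/8*2 = 3 - 1/4 = 11/4 ≈ 2.7500)
g(Y) = sqrt(-3 + Y) (g(Y) = sqrt(Y - 3) = sqrt(-3 + Y))
o(h) = -55/4 + I (o(h) = (11/4)*(-5) + sqrt(-3 + 2) = -55/4 + sqrt(-1) = -55/4 + I)
t(221)/244768 + o(0)/401451 = -274/244768 + (-55/4 + I)/401451 = -274*1/244768 + (-55/4 + I)*(1/401451) = -137/122384 + (-55/1605804 + I/401451) = -56681567/49131179184 + I/401451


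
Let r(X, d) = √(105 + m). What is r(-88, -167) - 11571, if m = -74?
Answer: -11571 + √31 ≈ -11565.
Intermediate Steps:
r(X, d) = √31 (r(X, d) = √(105 - 74) = √31)
r(-88, -167) - 11571 = √31 - 11571 = -11571 + √31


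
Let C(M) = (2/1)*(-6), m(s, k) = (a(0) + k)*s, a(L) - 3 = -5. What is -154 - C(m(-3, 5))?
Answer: -142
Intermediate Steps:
a(L) = -2 (a(L) = 3 - 5 = -2)
m(s, k) = s*(-2 + k) (m(s, k) = (-2 + k)*s = s*(-2 + k))
C(M) = -12 (C(M) = (2*1)*(-6) = 2*(-6) = -12)
-154 - C(m(-3, 5)) = -154 - 1*(-12) = -154 + 12 = -142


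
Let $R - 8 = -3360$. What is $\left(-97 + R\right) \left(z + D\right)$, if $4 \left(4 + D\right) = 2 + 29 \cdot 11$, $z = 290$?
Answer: $- \frac{5052785}{4} \approx -1.2632 \cdot 10^{6}$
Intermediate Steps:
$R = -3352$ ($R = 8 - 3360 = -3352$)
$D = \frac{305}{4}$ ($D = -4 + \frac{2 + 29 \cdot 11}{4} = -4 + \frac{2 + 319}{4} = -4 + \frac{1}{4} \cdot 321 = -4 + \frac{321}{4} = \frac{305}{4} \approx 76.25$)
$\left(-97 + R\right) \left(z + D\right) = \left(-97 - 3352\right) \left(290 + \frac{305}{4}\right) = \left(-3449\right) \frac{1465}{4} = - \frac{5052785}{4}$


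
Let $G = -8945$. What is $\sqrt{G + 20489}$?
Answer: $2 \sqrt{2886} \approx 107.44$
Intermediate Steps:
$\sqrt{G + 20489} = \sqrt{-8945 + 20489} = \sqrt{11544} = 2 \sqrt{2886}$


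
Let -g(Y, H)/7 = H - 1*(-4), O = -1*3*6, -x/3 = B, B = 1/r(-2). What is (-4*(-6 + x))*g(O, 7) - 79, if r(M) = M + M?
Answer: -1696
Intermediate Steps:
r(M) = 2*M
B = -1/4 (B = 1/(2*(-2)) = 1/(-4) = -1/4 ≈ -0.25000)
x = 3/4 (x = -3*(-1/4) = 3/4 ≈ 0.75000)
O = -18 (O = -3*6 = -18)
g(Y, H) = -28 - 7*H (g(Y, H) = -7*(H - 1*(-4)) = -7*(H + 4) = -7*(4 + H) = -28 - 7*H)
(-4*(-6 + x))*g(O, 7) - 79 = (-4*(-6 + 3/4))*(-28 - 7*7) - 79 = (-4*(-21/4))*(-28 - 49) - 79 = 21*(-77) - 79 = -1617 - 79 = -1696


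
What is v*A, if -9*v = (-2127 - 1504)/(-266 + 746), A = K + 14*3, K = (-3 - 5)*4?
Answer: 3631/432 ≈ 8.4051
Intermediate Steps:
K = -32 (K = -8*4 = -32)
A = 10 (A = -32 + 14*3 = -32 + 42 = 10)
v = 3631/4320 (v = -(-2127 - 1504)/(9*(-266 + 746)) = -(-3631)/(9*480) = -1/9*(-3631/480) = 3631/4320 ≈ 0.84051)
v*A = (3631/4320)*10 = 3631/432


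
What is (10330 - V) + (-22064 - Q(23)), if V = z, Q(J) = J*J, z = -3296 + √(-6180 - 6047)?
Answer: -8967 - I*√12227 ≈ -8967.0 - 110.58*I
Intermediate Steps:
z = -3296 + I*√12227 (z = -3296 + √(-12227) = -3296 + I*√12227 ≈ -3296.0 + 110.58*I)
Q(J) = J²
V = -3296 + I*√12227 ≈ -3296.0 + 110.58*I
(10330 - V) + (-22064 - Q(23)) = (10330 - (-3296 + I*√12227)) + (-22064 - 1*23²) = (10330 + (3296 - I*√12227)) + (-22064 - 1*529) = (13626 - I*√12227) + (-22064 - 529) = (13626 - I*√12227) - 22593 = -8967 - I*√12227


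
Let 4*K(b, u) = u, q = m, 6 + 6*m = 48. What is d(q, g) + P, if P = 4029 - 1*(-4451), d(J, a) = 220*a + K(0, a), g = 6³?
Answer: 56054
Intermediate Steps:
m = 7 (m = -1 + (⅙)*48 = -1 + 8 = 7)
g = 216
q = 7
K(b, u) = u/4
d(J, a) = 881*a/4 (d(J, a) = 220*a + a/4 = 881*a/4)
P = 8480 (P = 4029 + 4451 = 8480)
d(q, g) + P = (881/4)*216 + 8480 = 47574 + 8480 = 56054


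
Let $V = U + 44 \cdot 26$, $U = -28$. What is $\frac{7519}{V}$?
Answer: $\frac{7519}{1116} \approx 6.7375$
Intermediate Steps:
$V = 1116$ ($V = -28 + 44 \cdot 26 = -28 + 1144 = 1116$)
$\frac{7519}{V} = \frac{7519}{1116}$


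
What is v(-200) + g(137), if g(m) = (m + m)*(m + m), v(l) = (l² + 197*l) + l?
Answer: 75476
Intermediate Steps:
v(l) = l² + 198*l
g(m) = 4*m² (g(m) = (2*m)*(2*m) = 4*m²)
v(-200) + g(137) = -200*(198 - 200) + 4*137² = -200*(-2) + 4*18769 = 400 + 75076 = 75476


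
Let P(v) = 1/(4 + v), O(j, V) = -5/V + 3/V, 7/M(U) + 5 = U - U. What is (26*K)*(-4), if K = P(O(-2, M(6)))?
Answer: -364/19 ≈ -19.158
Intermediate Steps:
M(U) = -7/5 (M(U) = 7/(-5 + (U - U)) = 7/(-5 + 0) = 7/(-5) = 7*(-⅕) = -7/5)
O(j, V) = -2/V
K = 7/38 (K = 1/(4 - 2/(-7/5)) = 1/(4 - 2*(-5/7)) = 1/(4 + 10/7) = 1/(38/7) = 7/38 ≈ 0.18421)
(26*K)*(-4) = (26*(7/38))*(-4) = (91/19)*(-4) = -364/19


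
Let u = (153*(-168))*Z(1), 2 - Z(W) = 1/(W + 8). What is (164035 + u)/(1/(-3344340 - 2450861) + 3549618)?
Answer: 669247197083/20570749783217 ≈ 0.032534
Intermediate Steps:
Z(W) = 2 - 1/(8 + W) (Z(W) = 2 - 1/(W + 8) = 2 - 1/(8 + W))
u = -48552 (u = (153*(-168))*((15 + 2*1)/(8 + 1)) = -25704*(15 + 2)/9 = -2856*17 = -25704*17/9 = -48552)
(164035 + u)/(1/(-3344340 - 2450861) + 3549618) = (164035 - 48552)/(1/(-3344340 - 2450861) + 3549618) = 115483/(1/(-5795201) + 3549618) = 115483/(-1/5795201 + 3549618) = 115483/(20570749783217/5795201) = 115483*(5795201/20570749783217) = 669247197083/20570749783217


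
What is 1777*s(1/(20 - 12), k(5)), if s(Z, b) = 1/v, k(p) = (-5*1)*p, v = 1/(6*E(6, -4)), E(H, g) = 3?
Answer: 31986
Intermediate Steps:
v = 1/18 (v = 1/(6*3) = 1/18 ≈ 0.055556)
k(p) = -5*p
s(Z, b) = 18 (s(Z, b) = 1/(1/18) = 18)
1777*s(1/(20 - 12), k(5)) = 1777*18 = 31986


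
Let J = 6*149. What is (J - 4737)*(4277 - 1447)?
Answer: -10875690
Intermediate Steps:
J = 894
(J - 4737)*(4277 - 1447) = (894 - 4737)*(4277 - 1447) = -3843*2830 = -10875690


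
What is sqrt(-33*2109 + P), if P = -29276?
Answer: I*sqrt(98873) ≈ 314.44*I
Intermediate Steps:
sqrt(-33*2109 + P) = sqrt(-33*2109 - 29276) = sqrt(-69597 - 29276) = sqrt(-98873) = I*sqrt(98873)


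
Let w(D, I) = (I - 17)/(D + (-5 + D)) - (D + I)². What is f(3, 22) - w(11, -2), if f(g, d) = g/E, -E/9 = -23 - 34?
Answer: 238733/2907 ≈ 82.124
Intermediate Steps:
E = 513 (E = -9*(-23 - 34) = -9*(-57) = 513)
f(g, d) = g/513
w(D, I) = -(D + I)² + (-17 + I)/(-5 + 2*D) (w(D, I) = (-17 + I)/(-5 + 2*D) - (D + I)² = -(D + I)² + (-17 + I)/(-5 + 2*D))
f(3, 22) - w(11, -2) = (1/513)*3 - (-17 - 2 + 5*(11 - 2)² - 2*11*(11 - 2)²)/(-5 + 2*11) = 1/171 - (-17 - 2 + 5*9² - 2*11*9²)/(-5 + 22) = 1/171 - (-17 - 2 + 5*81 - 2*11*81)/17 = 1/171 - (-17 - 2 + 405 - 1782)/17 = 1/171 - (-1396)/17 = 1/171 - 1*(-1396/17) = 1/171 + 1396/17 = 238733/2907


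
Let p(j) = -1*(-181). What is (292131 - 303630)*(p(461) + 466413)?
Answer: -5365364406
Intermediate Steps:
p(j) = 181
(292131 - 303630)*(p(461) + 466413) = (292131 - 303630)*(181 + 466413) = -11499*466594 = -5365364406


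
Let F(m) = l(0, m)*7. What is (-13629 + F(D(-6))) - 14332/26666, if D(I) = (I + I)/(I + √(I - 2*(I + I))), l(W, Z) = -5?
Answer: -182189278/13333 ≈ -13665.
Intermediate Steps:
D(I) = 2*I/(I + √3*√(-I)) (D(I) = (2*I)/(I + √(I - 4*I)) = (2*I)/(I + √(-3*I)) = (2*I)/(I + √3*√(-I)) = 2*I/(I + √3*√(-I)))
F(m) = -35 (F(m) = -5*7 = -35)
(-13629 + F(D(-6))) - 14332/26666 = (-13629 - 35) - 14332/26666 = -13664 - 14332*1/26666 = -13664 - 7166/13333 = -182189278/13333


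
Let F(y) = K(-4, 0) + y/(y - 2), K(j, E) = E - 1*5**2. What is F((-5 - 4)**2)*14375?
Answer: -27226250/79 ≈ -3.4464e+5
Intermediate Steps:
K(j, E) = -25 + E (K(j, E) = E - 1*25 = E - 25 = -25 + E)
F(y) = -25 + y/(-2 + y) (F(y) = (-25 + 0) + y/(y - 2) = -25 + y/(-2 + y))
F((-5 - 4)**2)*14375 = (2*(25 - 12*(-5 - 4)**2)/(-2 + (-5 - 4)**2))*14375 = (2*(25 - 12*(-9)**2)/(-2 + (-9)**2))*14375 = (2*(25 - 12*81)/(-2 + 81))*14375 = (2*(25 - 972)/79)*14375 = (2*(1/79)*(-947))*14375 = -1894/79*14375 = -27226250/79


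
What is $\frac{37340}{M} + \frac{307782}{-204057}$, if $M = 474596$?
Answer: $- \frac{3845906047}{2690128777} \approx -1.4296$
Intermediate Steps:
$\frac{37340}{M} + \frac{307782}{-204057} = \frac{37340}{474596} + \frac{307782}{-204057} = 37340 \cdot \frac{1}{474596} + 307782 \left(- \frac{1}{204057}\right) = \frac{9335}{118649} - \frac{34198}{22673} = - \frac{3845906047}{2690128777}$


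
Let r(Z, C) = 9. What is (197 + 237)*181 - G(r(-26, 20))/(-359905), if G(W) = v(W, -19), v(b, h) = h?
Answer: 28271977351/359905 ≈ 78554.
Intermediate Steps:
G(W) = -19
(197 + 237)*181 - G(r(-26, 20))/(-359905) = (197 + 237)*181 - (-19)/(-359905) = 434*181 - (-19)*(-1)/359905 = 78554 - 1*19/359905 = 78554 - 19/359905 = 28271977351/359905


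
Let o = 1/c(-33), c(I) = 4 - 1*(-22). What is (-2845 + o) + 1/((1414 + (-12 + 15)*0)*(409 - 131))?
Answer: -14538311061/5110196 ≈ -2845.0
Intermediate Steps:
c(I) = 26 (c(I) = 4 + 22 = 26)
o = 1/26 ≈ 0.038462
(-2845 + o) + 1/((1414 + (-12 + 15)*0)*(409 - 131)) = (-2845 + 1/26) + 1/((1414 + (-12 + 15)*0)*(409 - 131)) = -73969/26 + 1/((1414 + 3*0)*278) = -73969/26 + 1/((1414 + 0)*278) = -73969/26 + 1/(1414*278) = -73969/26 + 1/393092 = -14538311061/5110196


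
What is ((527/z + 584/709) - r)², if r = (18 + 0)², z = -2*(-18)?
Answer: 62017341761881/651474576 ≈ 95195.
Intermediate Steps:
z = 36
r = 324 (r = 18² = 324)
((527/z + 584/709) - r)² = ((527/36 + 584/709) - 1*324)² = ((527*(1/36) + 584*(1/709)) - 324)² = ((527/36 + 584/709) - 324)² = (394667/25524 - 324)² = (-7875109/25524)² = 62017341761881/651474576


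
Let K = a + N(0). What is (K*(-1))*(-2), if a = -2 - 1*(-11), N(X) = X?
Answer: 18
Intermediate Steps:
a = 9 (a = -2 + 11 = 9)
K = 9 (K = 9 + 0 = 9)
(K*(-1))*(-2) = (9*(-1))*(-2) = -9*(-2) = 18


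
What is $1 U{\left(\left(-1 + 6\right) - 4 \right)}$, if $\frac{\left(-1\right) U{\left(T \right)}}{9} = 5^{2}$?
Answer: $-225$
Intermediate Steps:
$U{\left(T \right)} = -225$ ($U{\left(T \right)} = - 9 \cdot 5^{2} = \left(-9\right) 25 = -225$)
$1 U{\left(\left(-1 + 6\right) - 4 \right)} = 1 \left(-225\right) = -225$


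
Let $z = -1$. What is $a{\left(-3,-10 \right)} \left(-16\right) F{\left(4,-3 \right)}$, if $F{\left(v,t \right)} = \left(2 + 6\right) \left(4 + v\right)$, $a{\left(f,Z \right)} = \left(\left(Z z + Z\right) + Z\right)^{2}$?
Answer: $-102400$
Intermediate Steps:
$a{\left(f,Z \right)} = Z^{2}$ ($a{\left(f,Z \right)} = \left(\left(Z \left(-1\right) + Z\right) + Z\right)^{2} = \left(\left(- Z + Z\right) + Z\right)^{2} = \left(0 + Z\right)^{2} = Z^{2}$)
$F{\left(v,t \right)} = 32 + 8 v$ ($F{\left(v,t \right)} = 8 \left(4 + v\right) = 32 + 8 v$)
$a{\left(-3,-10 \right)} \left(-16\right) F{\left(4,-3 \right)} = \left(-10\right)^{2} \left(-16\right) \left(32 + 8 \cdot 4\right) = 100 \left(-16\right) \left(32 + 32\right) = \left(-1600\right) 64 = -102400$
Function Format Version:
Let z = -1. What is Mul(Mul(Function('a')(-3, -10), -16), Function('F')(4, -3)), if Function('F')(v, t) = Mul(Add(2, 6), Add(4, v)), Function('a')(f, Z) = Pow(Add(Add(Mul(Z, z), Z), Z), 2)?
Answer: -102400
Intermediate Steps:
Function('a')(f, Z) = Pow(Z, 2) (Function('a')(f, Z) = Pow(Add(Add(Mul(Z, -1), Z), Z), 2) = Pow(Add(Add(Mul(-1, Z), Z), Z), 2) = Pow(Add(0, Z), 2) = Pow(Z, 2))
Function('F')(v, t) = Add(32, Mul(8, v)) (Function('F')(v, t) = Mul(8, Add(4, v)) = Add(32, Mul(8, v)))
Mul(Mul(Function('a')(-3, -10), -16), Function('F')(4, -3)) = Mul(Mul(Pow(-10, 2), -16), Add(32, Mul(8, 4))) = Mul(Mul(100, -16), Add(32, 32)) = Mul(-1600, 64) = -102400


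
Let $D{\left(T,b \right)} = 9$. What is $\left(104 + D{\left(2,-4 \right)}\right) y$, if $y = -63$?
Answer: $-7119$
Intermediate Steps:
$\left(104 + D{\left(2,-4 \right)}\right) y = \left(104 + 9\right) \left(-63\right) = 113 \left(-63\right) = -7119$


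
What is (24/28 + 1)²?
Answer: 169/49 ≈ 3.4490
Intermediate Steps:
(24/28 + 1)² = (24*(1/28) + 1)² = (6/7 + 1)² = (13/7)² = 169/49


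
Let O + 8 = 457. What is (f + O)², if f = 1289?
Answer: 3020644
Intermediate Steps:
O = 449 (O = -8 + 457 = 449)
(f + O)² = (1289 + 449)² = 1738² = 3020644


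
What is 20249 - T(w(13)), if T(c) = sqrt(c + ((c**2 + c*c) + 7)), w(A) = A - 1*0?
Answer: 20249 - sqrt(358) ≈ 20230.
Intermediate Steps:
w(A) = A (w(A) = A + 0 = A)
T(c) = sqrt(7 + c + 2*c**2) (T(c) = sqrt(c + ((c**2 + c**2) + 7)) = sqrt(c + (2*c**2 + 7)) = sqrt(c + (7 + 2*c**2)) = sqrt(7 + c + 2*c**2))
20249 - T(w(13)) = 20249 - sqrt(7 + 13 + 2*13**2) = 20249 - sqrt(7 + 13 + 2*169) = 20249 - sqrt(7 + 13 + 338) = 20249 - sqrt(358)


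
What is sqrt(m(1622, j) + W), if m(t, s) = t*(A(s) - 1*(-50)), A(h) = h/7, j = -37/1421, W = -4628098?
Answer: 4*I*sqrt(573843560710)/1421 ≈ 2132.4*I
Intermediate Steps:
j = -37/1421 (j = -37*1/1421 = -37/1421 ≈ -0.026038)
A(h) = h/7 (A(h) = h*(1/7) = h/7)
m(t, s) = t*(50 + s/7) (m(t, s) = t*(s/7 - 1*(-50)) = t*(s/7 + 50) = t*(50 + s/7))
sqrt(m(1622, j) + W) = sqrt((1/7)*1622*(350 - 37/1421) - 4628098) = sqrt((1/7)*1622*(497313/1421) - 4628098) = sqrt(806641686/9947 - 4628098) = sqrt(-45229049120/9947) = 4*I*sqrt(573843560710)/1421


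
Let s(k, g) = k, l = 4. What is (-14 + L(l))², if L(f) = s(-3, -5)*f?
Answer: 676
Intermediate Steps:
L(f) = -3*f
(-14 + L(l))² = (-14 - 3*4)² = (-14 - 12)² = (-26)² = 676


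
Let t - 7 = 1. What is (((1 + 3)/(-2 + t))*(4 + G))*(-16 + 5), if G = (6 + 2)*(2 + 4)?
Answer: -1144/3 ≈ -381.33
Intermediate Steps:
t = 8 (t = 7 + 1 = 8)
G = 48 (G = 8*6 = 48)
(((1 + 3)/(-2 + t))*(4 + G))*(-16 + 5) = (((1 + 3)/(-2 + 8))*(4 + 48))*(-16 + 5) = ((4/6)*52)*(-11) = ((4*(⅙))*52)*(-11) = ((⅔)*52)*(-11) = (104/3)*(-11) = -1144/3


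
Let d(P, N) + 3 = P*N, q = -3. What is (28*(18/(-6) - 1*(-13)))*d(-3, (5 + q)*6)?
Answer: -10920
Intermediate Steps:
d(P, N) = -3 + N*P (d(P, N) = -3 + P*N = -3 + N*P)
(28*(18/(-6) - 1*(-13)))*d(-3, (5 + q)*6) = (28*(18/(-6) - 1*(-13)))*(-3 + ((5 - 3)*6)*(-3)) = (28*(18*(-⅙) + 13))*(-3 + (2*6)*(-3)) = (28*(-3 + 13))*(-3 + 12*(-3)) = (28*10)*(-3 - 36) = 280*(-39) = -10920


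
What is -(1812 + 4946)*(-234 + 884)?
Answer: -4392700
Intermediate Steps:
-(1812 + 4946)*(-234 + 884) = -6758*650 = -1*4392700 = -4392700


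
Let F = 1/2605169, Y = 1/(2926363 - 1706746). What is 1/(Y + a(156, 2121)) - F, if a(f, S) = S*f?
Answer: 2773766405780/1051295094251334317 ≈ 2.6384e-6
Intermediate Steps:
Y = 1/1219617 ≈ 8.1993e-7
F = 1/2605169 ≈ 3.8385e-7
1/(Y + a(156, 2121)) - F = 1/(1/1219617 + 2121*156) - 1*1/2605169 = 1/(1/1219617 + 330876) - 1/2605169 = 1/(403541994493/1219617) - 1/2605169 = 1219617/403541994493 - 1/2605169 = 2773766405780/1051295094251334317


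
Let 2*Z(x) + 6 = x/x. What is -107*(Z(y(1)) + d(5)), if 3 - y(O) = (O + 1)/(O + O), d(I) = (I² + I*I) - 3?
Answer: -9523/2 ≈ -4761.5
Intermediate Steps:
d(I) = -3 + 2*I² (d(I) = (I² + I²) - 3 = 2*I² - 3 = -3 + 2*I²)
y(O) = 3 - (1 + O)/(2*O) (y(O) = 3 - (O + 1)/(O + O) = 3 - (1 + O)/(2*O))
Z(x) = -5/2 (Z(x) = -3 + (x/x)/2 = -3 + (½)*1 = -3 + ½ = -5/2)
-107*(Z(y(1)) + d(5)) = -107*(-5/2 + (-3 + 2*5²)) = -107*(-5/2 + (-3 + 2*25)) = -107*(-5/2 + (-3 + 50)) = -107*(-5/2 + 47) = -107*89/2 = -9523/2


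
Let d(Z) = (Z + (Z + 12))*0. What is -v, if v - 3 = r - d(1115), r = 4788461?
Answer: -4788464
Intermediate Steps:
d(Z) = 0 (d(Z) = (Z + (12 + Z))*0 = (12 + 2*Z)*0 = 0)
v = 4788464 (v = 3 + (4788461 - 1*0) = 3 + (4788461 + 0) = 3 + 4788461 = 4788464)
-v = -1*4788464 = -4788464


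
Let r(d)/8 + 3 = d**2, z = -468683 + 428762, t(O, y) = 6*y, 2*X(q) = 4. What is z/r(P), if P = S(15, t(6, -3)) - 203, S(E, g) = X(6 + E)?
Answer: -13307/107728 ≈ -0.12352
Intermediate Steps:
X(q) = 2 (X(q) = (1/2)*4 = 2)
z = -39921
S(E, g) = 2
P = -201 (P = 2 - 203 = -201)
r(d) = -24 + 8*d**2
z/r(P) = -39921/(-24 + 8*(-201)**2) = -39921/(-24 + 8*40401) = -39921/(-24 + 323208) = -39921/323184 = -39921*1/323184 = -13307/107728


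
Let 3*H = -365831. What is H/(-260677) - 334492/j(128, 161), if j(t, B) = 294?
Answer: -14526419941/12773173 ≈ -1137.3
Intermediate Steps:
H = -365831/3 (H = (⅓)*(-365831) = -365831/3 ≈ -1.2194e+5)
H/(-260677) - 334492/j(128, 161) = -365831/3/(-260677) - 334492/294 = -365831/3*(-1/260677) - 334492*1/294 = 365831/782031 - 167246/147 = -14526419941/12773173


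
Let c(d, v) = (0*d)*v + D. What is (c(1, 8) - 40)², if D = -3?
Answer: 1849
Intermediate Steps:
c(d, v) = -3 (c(d, v) = (0*d)*v - 3 = 0*v - 3 = 0 - 3 = -3)
(c(1, 8) - 40)² = (-3 - 40)² = (-43)² = 1849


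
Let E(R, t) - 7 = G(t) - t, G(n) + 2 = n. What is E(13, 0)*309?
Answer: 1545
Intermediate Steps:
G(n) = -2 + n
E(R, t) = 5 (E(R, t) = 7 + ((-2 + t) - t) = 7 - 2 = 5)
E(13, 0)*309 = 5*309 = 1545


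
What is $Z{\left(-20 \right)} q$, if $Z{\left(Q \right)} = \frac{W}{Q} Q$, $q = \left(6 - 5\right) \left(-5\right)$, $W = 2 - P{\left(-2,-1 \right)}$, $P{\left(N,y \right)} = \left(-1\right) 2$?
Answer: $-20$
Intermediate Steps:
$P{\left(N,y \right)} = -2$
$W = 4$ ($W = 2 - -2 = 2 + 2 = 4$)
$q = -5$ ($q = 1 \left(-5\right) = -5$)
$Z{\left(Q \right)} = 4$ ($Z{\left(Q \right)} = \frac{4}{Q} Q = 4$)
$Z{\left(-20 \right)} q = 4 \left(-5\right) = -20$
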